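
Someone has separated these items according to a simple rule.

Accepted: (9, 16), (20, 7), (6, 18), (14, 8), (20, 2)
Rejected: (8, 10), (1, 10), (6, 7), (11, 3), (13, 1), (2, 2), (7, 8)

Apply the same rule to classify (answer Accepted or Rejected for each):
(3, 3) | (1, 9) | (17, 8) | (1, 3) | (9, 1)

Rejected, Rejected, Accepted, Rejected, Rejected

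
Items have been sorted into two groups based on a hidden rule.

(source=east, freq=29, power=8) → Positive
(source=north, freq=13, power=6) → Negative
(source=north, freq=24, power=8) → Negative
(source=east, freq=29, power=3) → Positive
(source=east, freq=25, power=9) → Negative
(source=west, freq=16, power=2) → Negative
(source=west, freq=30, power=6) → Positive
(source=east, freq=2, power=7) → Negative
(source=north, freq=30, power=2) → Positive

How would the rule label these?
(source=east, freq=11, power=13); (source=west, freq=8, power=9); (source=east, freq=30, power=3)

Negative, Negative, Positive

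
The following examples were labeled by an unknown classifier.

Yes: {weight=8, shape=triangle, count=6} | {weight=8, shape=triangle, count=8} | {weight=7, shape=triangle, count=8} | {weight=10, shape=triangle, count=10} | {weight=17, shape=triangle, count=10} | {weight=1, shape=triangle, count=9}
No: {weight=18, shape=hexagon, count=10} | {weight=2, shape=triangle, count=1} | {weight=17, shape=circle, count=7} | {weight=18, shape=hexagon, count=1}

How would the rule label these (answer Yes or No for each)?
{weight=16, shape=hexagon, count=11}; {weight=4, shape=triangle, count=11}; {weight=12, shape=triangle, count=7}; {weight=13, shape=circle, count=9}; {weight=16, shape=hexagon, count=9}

The classifier is using: shape is triangle AND count ≥ 6.
{weight=16, shape=hexagon, count=11} — shape is hexagon, count = 11, hence No.
{weight=4, shape=triangle, count=11} — shape is triangle, count = 11, hence Yes.
{weight=12, shape=triangle, count=7} — shape is triangle, count = 7, hence Yes.
{weight=13, shape=circle, count=9} — shape is circle, count = 9, hence No.
{weight=16, shape=hexagon, count=9} — shape is hexagon, count = 9, hence No.

No, Yes, Yes, No, No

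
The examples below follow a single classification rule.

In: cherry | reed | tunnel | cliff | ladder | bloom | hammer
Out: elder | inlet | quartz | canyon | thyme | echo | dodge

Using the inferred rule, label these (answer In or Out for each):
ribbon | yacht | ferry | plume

In, Out, In, Out

The classifier is using: has a double letter.
ribbon: 'bb' doubled — fits, so In. yacht: no doubled letter — does not fit, so Out. ferry: 'rr' doubled — fits, so In. plume: no doubled letter — does not fit, so Out.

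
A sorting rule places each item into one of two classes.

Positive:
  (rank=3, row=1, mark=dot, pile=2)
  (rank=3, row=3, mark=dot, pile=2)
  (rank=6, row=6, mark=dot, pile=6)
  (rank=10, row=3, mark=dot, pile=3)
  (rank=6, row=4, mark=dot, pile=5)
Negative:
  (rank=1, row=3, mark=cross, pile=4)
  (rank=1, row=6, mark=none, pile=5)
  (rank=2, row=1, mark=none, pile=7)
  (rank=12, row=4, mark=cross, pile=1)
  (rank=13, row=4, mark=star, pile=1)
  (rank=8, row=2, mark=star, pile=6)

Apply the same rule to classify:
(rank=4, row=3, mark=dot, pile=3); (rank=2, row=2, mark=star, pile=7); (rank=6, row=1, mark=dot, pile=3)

Positive, Negative, Positive

The distinguishing property — mark is dot — holds for all the 'Positive' cases and none of the 'Negative' cases.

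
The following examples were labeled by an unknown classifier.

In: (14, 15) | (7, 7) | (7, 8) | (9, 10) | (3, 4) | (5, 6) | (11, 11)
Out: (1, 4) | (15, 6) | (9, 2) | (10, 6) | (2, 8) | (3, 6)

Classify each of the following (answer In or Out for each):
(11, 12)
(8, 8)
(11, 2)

In, In, Out

The common property of the 'In' items is: |first − second| ≤ 1. No 'Out' item has it.
(11, 12) → |11−12| = 1 → In. (8, 8) → |8−8| = 0 → In. (11, 2) → |11−2| = 9 → Out.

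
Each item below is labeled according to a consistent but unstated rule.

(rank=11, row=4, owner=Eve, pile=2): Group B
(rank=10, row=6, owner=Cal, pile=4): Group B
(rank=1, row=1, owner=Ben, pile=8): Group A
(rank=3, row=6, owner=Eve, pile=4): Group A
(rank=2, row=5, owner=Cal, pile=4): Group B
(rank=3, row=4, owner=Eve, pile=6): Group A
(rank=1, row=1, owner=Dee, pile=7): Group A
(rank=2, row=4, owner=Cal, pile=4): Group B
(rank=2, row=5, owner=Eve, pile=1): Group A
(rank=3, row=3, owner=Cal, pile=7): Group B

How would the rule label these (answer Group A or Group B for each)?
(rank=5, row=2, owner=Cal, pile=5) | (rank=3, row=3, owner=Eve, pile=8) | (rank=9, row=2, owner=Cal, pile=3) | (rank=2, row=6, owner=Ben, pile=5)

Group B, Group A, Group B, Group A

The distinguishing property — owner is not Cal AND rank ≤ 3 — holds for all the 'Group A' cases and none of the 'Group B' cases.
(rank=5, row=2, owner=Cal, pile=5) — owner is Cal, rank = 5, hence Group B. (rank=3, row=3, owner=Eve, pile=8) — owner is Eve, rank = 3, hence Group A. (rank=9, row=2, owner=Cal, pile=3) — owner is Cal, rank = 9, hence Group B. (rank=2, row=6, owner=Ben, pile=5) — owner is Ben, rank = 2, hence Group A.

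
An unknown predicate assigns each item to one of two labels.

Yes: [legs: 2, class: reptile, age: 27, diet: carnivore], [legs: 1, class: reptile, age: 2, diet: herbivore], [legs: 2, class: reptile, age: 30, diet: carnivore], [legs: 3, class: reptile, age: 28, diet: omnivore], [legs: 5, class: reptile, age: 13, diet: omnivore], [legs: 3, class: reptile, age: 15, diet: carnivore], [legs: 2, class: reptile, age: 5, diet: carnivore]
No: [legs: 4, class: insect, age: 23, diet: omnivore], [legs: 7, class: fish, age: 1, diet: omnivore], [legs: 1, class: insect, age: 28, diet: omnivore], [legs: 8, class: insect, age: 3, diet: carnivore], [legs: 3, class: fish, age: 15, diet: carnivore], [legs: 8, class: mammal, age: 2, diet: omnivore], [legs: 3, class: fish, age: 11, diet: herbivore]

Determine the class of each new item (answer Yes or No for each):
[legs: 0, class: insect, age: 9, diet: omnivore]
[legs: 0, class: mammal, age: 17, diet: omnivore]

The classifier is using: class is reptile.
[legs: 0, class: insect, age: 9, diet: omnivore] — class is insect, hence No.
[legs: 0, class: mammal, age: 17, diet: omnivore] — class is mammal, hence No.

No, No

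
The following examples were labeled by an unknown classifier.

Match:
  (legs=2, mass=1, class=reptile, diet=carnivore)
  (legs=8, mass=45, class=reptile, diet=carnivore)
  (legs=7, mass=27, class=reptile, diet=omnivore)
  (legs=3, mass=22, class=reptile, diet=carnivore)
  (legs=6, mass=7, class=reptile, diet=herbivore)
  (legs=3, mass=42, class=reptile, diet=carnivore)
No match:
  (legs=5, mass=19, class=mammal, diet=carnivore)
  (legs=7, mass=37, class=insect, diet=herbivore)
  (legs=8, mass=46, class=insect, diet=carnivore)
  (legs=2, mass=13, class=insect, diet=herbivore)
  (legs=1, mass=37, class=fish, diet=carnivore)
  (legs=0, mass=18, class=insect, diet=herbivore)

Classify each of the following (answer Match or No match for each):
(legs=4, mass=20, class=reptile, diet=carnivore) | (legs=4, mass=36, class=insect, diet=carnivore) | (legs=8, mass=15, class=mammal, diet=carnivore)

Rule: class is reptile. This holds for each 'Match' example and fails for each 'No match' one.
Match: (legs=4, mass=20, class=reptile, diet=carnivore), since class is reptile. No match: (legs=4, mass=36, class=insect, diet=carnivore), since class is insect. No match: (legs=8, mass=15, class=mammal, diet=carnivore), since class is mammal.

Match, No match, No match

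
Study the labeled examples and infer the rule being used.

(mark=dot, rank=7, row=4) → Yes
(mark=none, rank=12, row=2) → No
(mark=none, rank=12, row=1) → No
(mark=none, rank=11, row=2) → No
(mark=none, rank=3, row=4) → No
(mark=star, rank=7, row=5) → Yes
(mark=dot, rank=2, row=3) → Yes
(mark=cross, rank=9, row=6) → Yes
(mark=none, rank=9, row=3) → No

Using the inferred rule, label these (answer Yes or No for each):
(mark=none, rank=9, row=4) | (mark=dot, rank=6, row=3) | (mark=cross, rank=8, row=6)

The common property of the 'Yes' items is: mark is not none. No 'No' item has it.
(mark=none, rank=9, row=4): No (mark is none). (mark=dot, rank=6, row=3): Yes (mark is dot). (mark=cross, rank=8, row=6): Yes (mark is cross).

No, Yes, Yes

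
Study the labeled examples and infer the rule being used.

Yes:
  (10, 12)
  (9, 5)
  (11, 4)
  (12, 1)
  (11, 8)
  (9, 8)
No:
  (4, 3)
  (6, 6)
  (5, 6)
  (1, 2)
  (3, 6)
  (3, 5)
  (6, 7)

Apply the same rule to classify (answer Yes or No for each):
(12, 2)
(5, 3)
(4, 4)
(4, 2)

Yes, No, No, No

One predicate separates the groups cleanly: first ≥ 7.
(12, 2): Yes (first 12).
(5, 3): No (first 5).
(4, 4): No (first 4).
(4, 2): No (first 4).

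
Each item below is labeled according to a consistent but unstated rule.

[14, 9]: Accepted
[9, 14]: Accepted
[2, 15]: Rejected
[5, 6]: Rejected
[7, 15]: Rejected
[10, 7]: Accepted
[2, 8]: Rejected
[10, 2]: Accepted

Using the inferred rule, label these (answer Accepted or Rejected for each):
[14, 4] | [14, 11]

Accepted, Accepted

The simplest hypothesis consistent with all the labels is: first ≥ 8.
Accepted: [14, 4], since first 14.
Accepted: [14, 11], since first 14.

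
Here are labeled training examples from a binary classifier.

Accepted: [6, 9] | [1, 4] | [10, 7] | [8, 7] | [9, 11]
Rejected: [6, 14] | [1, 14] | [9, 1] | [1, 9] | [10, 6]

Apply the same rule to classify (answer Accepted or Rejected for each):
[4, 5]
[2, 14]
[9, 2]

Accepted, Rejected, Rejected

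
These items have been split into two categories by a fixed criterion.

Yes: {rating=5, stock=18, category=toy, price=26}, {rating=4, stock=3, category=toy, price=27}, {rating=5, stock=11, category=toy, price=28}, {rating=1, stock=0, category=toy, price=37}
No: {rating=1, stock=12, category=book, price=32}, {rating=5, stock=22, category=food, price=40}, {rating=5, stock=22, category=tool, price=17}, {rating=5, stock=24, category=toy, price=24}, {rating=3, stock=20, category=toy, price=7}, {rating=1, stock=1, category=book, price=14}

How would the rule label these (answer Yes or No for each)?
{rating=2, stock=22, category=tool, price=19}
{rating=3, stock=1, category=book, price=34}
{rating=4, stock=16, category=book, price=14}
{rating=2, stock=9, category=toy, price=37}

No, No, No, Yes

'Yes' ⟺ category is toy AND price ≥ 26.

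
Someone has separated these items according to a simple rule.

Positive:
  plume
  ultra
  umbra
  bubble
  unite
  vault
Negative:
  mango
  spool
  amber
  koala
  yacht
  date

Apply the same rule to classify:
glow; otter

'Positive' ⟺ contains 'u'.

Negative, Negative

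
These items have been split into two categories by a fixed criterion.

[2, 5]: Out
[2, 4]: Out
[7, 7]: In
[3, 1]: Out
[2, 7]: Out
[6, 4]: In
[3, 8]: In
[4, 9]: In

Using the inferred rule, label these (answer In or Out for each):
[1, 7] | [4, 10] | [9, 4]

The distinguishing property — sum ≥ 10 — holds for all the 'In' cases and none of the 'Out' cases.
[1, 7] → 1+7 = 8 → Out. [4, 10] → 4+10 = 14 → In. [9, 4] → 9+4 = 13 → In.

Out, In, In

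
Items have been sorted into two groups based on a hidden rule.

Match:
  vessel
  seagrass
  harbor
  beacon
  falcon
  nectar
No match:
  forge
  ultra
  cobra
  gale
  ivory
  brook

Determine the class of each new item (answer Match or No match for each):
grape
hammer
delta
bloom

No match, Match, No match, No match

The classifier is using: length ≥ 6.
grape: No match (length 5). hammer: Match (length 6). delta: No match (length 5). bloom: No match (length 5).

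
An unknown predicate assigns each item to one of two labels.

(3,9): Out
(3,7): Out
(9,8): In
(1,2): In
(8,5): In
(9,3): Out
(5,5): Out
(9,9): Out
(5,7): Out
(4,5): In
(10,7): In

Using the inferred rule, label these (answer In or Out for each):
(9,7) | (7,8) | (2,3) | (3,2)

A rule that fits every label: sum is odd — true of each 'In' example, false of each 'Out' one.
(9,7): 9+7 = 16 — fails the rule, so Out.
(7,8): 7+8 = 15 — qualifies, so In.
(2,3): 2+3 = 5 — qualifies, so In.
(3,2): 3+2 = 5 — qualifies, so In.

Out, In, In, In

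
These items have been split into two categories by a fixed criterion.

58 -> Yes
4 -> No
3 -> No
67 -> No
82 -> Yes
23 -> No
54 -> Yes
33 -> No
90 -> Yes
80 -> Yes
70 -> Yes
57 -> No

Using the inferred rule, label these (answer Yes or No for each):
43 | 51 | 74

No, No, Yes

Every 'Yes' example satisfies: even AND at least 23. None of the 'No' examples do.
No: 43, since 43 is odd, 43 ≥ 23. No: 51, since 51 is odd, 51 ≥ 23. Yes: 74, since 74 is even, 74 ≥ 23.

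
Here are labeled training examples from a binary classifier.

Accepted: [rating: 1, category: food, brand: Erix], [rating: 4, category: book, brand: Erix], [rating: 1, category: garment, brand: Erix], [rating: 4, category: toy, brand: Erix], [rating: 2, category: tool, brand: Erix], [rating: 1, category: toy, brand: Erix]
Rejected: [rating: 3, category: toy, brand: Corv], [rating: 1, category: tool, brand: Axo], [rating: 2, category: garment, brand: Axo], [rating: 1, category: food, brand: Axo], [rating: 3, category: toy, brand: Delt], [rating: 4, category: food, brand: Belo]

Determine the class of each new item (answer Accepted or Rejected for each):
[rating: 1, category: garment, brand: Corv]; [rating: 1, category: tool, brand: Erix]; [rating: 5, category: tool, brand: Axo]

A rule that fits every label: brand is Erix — true of each 'Accepted' example, false of each 'Rejected' one.

Rejected, Accepted, Rejected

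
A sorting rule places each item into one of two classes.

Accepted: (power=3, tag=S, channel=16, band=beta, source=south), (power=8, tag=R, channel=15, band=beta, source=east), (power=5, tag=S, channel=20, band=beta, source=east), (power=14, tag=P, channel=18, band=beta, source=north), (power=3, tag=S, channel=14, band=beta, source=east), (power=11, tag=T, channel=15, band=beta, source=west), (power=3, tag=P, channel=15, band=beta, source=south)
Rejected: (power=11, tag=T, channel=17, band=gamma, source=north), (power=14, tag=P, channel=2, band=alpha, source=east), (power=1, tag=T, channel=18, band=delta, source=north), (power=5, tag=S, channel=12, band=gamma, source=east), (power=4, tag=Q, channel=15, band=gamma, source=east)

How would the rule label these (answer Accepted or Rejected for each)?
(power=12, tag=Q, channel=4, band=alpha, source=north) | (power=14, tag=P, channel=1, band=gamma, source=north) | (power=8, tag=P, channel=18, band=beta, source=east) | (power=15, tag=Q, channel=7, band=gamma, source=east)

'Accepted' ⟺ band is beta.
Rejected: (power=12, tag=Q, channel=4, band=alpha, source=north), since band is alpha. Rejected: (power=14, tag=P, channel=1, band=gamma, source=north), since band is gamma. Accepted: (power=8, tag=P, channel=18, band=beta, source=east), since band is beta. Rejected: (power=15, tag=Q, channel=7, band=gamma, source=east), since band is gamma.

Rejected, Rejected, Accepted, Rejected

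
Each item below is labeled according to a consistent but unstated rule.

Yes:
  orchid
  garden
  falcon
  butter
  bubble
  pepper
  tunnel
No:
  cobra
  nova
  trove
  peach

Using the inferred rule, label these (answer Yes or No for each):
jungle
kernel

Yes, Yes

All 'Yes' examples share one property — length 6 — and every 'No' example lacks it.
jungle: length 6, matches → Yes. kernel: length 6, matches → Yes.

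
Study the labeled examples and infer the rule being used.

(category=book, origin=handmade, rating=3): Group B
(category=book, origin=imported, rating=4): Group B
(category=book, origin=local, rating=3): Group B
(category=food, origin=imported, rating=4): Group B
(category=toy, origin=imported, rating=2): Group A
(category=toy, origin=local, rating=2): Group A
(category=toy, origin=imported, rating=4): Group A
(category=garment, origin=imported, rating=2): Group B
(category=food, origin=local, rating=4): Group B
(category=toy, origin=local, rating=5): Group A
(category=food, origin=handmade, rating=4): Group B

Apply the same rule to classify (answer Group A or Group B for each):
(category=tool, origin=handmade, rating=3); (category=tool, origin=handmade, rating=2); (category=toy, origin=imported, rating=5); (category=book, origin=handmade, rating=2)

A rule that fits every label: category is toy — true of each 'Group A' example, false of each 'Group B' one.
(category=tool, origin=handmade, rating=3) — category is tool, hence Group B.
(category=tool, origin=handmade, rating=2) — category is tool, hence Group B.
(category=toy, origin=imported, rating=5) — category is toy, hence Group A.
(category=book, origin=handmade, rating=2) — category is book, hence Group B.

Group B, Group B, Group A, Group B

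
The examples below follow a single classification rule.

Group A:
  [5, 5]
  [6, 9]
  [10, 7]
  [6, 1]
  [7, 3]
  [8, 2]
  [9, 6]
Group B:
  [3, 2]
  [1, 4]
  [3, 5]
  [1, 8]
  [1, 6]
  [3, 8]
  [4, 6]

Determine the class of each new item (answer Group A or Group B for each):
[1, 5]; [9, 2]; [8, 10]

Group B, Group A, Group A

The common property of the 'Group A' items is: first ≥ 5. No 'Group B' item has it.
[1, 5]: Group B (first 1). [9, 2]: Group A (first 9). [8, 10]: Group A (first 8).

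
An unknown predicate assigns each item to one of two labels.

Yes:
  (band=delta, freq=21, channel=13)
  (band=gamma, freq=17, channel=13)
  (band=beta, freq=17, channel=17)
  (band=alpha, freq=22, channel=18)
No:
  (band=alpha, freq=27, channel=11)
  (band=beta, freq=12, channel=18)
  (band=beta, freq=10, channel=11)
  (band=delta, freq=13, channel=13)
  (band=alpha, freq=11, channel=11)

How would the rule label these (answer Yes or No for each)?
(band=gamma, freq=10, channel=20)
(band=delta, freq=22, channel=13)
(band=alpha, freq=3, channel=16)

The pattern is that an item is 'Yes' exactly when: freq ≥ 17 AND freq ≤ 22.
No: (band=gamma, freq=10, channel=20), since freq = 10. Yes: (band=delta, freq=22, channel=13), since freq = 22. No: (band=alpha, freq=3, channel=16), since freq = 3.

No, Yes, No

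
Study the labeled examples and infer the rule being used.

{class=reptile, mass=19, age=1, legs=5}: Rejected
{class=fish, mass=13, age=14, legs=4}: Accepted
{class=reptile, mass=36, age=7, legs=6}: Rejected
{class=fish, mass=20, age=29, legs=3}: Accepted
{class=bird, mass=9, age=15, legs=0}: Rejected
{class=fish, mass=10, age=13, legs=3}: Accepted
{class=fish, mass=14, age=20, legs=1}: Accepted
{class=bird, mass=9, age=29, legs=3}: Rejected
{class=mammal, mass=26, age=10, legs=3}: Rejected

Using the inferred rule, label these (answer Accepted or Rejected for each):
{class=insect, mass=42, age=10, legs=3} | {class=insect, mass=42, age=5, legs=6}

The rule appears to be: class is fish.
{class=insect, mass=42, age=10, legs=3} — class is insect, hence Rejected. {class=insect, mass=42, age=5, legs=6} — class is insect, hence Rejected.

Rejected, Rejected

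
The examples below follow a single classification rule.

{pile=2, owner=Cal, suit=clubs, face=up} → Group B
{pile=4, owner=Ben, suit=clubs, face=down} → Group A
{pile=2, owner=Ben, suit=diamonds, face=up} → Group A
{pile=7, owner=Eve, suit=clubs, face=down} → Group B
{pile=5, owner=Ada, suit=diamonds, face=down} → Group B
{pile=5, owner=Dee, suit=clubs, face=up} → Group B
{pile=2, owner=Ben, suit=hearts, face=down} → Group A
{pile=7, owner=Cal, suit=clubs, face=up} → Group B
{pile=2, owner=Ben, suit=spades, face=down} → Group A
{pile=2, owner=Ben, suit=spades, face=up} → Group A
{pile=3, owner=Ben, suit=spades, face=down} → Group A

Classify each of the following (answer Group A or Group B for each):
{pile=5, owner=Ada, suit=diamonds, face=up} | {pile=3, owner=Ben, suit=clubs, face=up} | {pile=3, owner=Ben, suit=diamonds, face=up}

Group B, Group A, Group A

The common property of the 'Group A' items is: owner is Ben. No 'Group B' item has it.
{pile=5, owner=Ada, suit=diamonds, face=up}: owner is Ada — doesn't qualify, so Group B.
{pile=3, owner=Ben, suit=clubs, face=up}: owner is Ben — checks out, so Group A.
{pile=3, owner=Ben, suit=diamonds, face=up}: owner is Ben — checks out, so Group A.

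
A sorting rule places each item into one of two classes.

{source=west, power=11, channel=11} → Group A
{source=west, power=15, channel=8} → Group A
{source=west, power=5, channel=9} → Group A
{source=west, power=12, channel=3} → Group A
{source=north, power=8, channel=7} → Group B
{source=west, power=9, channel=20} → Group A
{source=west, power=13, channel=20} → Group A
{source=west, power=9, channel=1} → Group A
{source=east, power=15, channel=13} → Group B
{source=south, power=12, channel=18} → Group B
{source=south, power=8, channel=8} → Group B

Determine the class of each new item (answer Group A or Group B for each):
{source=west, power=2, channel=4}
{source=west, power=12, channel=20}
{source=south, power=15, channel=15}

All 'Group A' examples share one property — source is west — and every 'Group B' example lacks it.
{source=west, power=2, channel=4}: Group A (source is west).
{source=west, power=12, channel=20}: Group A (source is west).
{source=south, power=15, channel=15}: Group B (source is south).

Group A, Group A, Group B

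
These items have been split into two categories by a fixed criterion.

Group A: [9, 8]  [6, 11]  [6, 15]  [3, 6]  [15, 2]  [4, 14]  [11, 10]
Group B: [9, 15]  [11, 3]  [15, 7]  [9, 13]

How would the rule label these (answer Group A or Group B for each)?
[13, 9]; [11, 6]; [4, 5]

Group B, Group A, Group A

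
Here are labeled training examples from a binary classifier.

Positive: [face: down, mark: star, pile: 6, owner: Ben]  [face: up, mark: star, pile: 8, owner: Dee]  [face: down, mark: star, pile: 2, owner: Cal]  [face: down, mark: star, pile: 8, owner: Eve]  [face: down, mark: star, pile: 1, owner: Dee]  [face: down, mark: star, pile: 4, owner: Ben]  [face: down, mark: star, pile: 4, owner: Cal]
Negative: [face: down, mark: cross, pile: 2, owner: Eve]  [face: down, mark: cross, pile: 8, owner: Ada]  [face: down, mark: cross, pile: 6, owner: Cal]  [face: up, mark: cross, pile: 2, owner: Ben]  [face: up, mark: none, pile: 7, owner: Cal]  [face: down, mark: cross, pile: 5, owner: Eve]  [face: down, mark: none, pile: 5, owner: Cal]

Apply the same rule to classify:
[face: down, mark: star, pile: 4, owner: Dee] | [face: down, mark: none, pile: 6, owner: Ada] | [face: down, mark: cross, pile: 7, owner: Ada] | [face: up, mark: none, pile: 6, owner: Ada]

Positive, Negative, Negative, Negative

All 'Positive' examples share one property — mark is star — and every 'Negative' example lacks it.
[face: down, mark: star, pile: 4, owner: Dee]: mark is star — checks out, so Positive.
[face: down, mark: none, pile: 6, owner: Ada]: mark is none — lacks this property, so Negative.
[face: down, mark: cross, pile: 7, owner: Ada]: mark is cross — lacks this property, so Negative.
[face: up, mark: none, pile: 6, owner: Ada]: mark is none — lacks this property, so Negative.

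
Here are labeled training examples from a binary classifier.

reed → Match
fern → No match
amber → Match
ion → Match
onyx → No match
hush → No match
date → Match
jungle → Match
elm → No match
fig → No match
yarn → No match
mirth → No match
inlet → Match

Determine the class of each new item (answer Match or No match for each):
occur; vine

The rule appears to be: has ≥ 2 vowels.

Match, Match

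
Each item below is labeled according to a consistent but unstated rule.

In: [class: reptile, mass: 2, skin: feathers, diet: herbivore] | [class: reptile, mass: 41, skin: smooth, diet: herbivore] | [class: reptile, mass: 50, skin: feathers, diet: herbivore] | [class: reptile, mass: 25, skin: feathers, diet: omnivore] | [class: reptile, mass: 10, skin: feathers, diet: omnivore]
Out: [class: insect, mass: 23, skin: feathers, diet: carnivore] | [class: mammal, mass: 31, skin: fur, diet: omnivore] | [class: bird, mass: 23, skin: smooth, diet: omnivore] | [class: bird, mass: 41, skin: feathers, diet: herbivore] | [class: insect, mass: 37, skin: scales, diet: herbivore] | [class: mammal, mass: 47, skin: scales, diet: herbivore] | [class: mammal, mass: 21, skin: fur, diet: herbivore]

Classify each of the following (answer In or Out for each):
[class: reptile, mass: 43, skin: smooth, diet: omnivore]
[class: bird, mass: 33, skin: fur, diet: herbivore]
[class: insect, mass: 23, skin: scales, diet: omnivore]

In, Out, Out

The distinguishing property — class is reptile — holds for all the 'In' cases and none of the 'Out' cases.
[class: reptile, mass: 43, skin: smooth, diet: omnivore] — class is reptile, hence In. [class: bird, mass: 33, skin: fur, diet: herbivore] — class is bird, hence Out. [class: insect, mass: 23, skin: scales, diet: omnivore] — class is insect, hence Out.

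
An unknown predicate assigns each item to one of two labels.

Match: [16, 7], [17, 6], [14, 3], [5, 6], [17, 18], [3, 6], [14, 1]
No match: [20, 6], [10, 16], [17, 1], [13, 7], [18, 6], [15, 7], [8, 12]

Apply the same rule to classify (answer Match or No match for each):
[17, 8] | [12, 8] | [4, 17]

One predicate separates the groups cleanly: sum is odd.

Match, No match, Match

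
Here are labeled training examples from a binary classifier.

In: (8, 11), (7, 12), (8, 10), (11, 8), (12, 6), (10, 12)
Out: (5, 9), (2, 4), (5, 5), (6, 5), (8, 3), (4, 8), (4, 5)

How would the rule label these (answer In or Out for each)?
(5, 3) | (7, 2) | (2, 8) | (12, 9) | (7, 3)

Out, Out, Out, In, Out

Every 'In' example satisfies: sum ≥ 18. None of the 'Out' examples do.
(5, 3) — 5+3 = 8, hence Out. (7, 2) — 7+2 = 9, hence Out. (2, 8) — 2+8 = 10, hence Out. (12, 9) — 12+9 = 21, hence In. (7, 3) — 7+3 = 10, hence Out.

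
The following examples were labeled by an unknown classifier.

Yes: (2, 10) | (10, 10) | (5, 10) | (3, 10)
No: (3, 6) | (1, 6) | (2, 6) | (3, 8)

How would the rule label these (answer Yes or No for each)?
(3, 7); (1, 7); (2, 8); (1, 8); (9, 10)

No, No, No, No, Yes

The distinguishing property — sum ≥ 12 — holds for all the 'Yes' cases and none of the 'No' cases.
(3, 7): No (3+7 = 10). (1, 7): No (1+7 = 8). (2, 8): No (2+8 = 10). (1, 8): No (1+8 = 9). (9, 10): Yes (9+10 = 19).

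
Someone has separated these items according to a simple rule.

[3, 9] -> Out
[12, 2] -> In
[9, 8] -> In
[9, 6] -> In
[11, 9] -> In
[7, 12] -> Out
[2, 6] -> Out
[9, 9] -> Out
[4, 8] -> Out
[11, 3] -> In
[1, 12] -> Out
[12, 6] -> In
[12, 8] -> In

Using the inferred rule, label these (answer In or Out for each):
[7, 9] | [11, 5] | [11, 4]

Out, In, In

The pattern is that an item is 'In' exactly when: first > second.
Out: [7, 9], since 7 < 9. In: [11, 5], since 11 > 5. In: [11, 4], since 11 > 4.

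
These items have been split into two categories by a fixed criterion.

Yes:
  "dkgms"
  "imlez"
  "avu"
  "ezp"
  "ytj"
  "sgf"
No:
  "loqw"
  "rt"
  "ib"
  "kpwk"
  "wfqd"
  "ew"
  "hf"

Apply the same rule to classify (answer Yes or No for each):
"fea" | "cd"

Every 'Yes' example satisfies: odd length. None of the 'No' examples do.

Yes, No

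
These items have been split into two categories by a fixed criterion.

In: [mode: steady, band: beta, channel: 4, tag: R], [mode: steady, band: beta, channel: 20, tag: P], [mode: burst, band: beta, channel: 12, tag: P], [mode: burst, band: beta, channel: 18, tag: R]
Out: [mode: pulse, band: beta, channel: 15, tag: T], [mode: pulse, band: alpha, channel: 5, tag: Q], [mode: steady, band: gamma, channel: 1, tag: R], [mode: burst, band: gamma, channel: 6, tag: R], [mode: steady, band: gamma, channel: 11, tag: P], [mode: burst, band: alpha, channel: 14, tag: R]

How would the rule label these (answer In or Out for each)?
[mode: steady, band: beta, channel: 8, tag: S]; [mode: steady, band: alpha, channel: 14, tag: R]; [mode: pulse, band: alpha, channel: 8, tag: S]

'In' ⟺ band is beta AND channel ≠ 15.
[mode: steady, band: beta, channel: 8, tag: S] → band is beta, channel = 8 → In.
[mode: steady, band: alpha, channel: 14, tag: R] → band is alpha, channel = 14 → Out.
[mode: pulse, band: alpha, channel: 8, tag: S] → band is alpha, channel = 8 → Out.

In, Out, Out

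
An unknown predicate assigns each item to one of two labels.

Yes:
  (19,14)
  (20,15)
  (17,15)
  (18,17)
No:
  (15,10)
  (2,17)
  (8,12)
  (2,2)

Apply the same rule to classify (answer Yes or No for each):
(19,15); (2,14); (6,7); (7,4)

The pattern is that an item is 'Yes' exactly when: sum ≥ 32.
Yes: (19,15), since 19+15 = 34. No: (2,14), since 2+14 = 16. No: (6,7), since 6+7 = 13. No: (7,4), since 7+4 = 11.

Yes, No, No, No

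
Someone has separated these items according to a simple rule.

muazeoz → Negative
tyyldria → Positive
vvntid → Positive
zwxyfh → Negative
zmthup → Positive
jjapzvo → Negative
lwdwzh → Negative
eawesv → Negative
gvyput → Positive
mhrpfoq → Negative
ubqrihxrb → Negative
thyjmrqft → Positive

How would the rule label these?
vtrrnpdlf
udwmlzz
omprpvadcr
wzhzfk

Positive, Negative, Negative, Negative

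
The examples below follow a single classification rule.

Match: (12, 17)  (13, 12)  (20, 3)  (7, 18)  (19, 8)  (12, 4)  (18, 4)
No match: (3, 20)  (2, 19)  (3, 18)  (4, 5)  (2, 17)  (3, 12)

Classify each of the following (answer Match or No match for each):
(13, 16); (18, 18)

Rule: first ≥ 5. This holds for each 'Match' example and fails for each 'No match' one.
(13, 16): Match (first 13).
(18, 18): Match (first 18).

Match, Match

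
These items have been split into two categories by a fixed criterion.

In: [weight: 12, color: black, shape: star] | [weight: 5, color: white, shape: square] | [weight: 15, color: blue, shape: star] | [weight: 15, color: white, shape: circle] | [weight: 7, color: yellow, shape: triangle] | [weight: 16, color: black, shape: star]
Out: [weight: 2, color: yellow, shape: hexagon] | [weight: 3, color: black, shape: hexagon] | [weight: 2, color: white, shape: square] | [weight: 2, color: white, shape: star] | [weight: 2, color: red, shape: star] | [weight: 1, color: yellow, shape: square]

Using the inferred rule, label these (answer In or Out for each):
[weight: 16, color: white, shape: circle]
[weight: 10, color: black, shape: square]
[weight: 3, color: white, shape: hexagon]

The pattern is that an item is 'In' exactly when: weight ≥ 5.
[weight: 16, color: white, shape: circle]: In (weight = 16).
[weight: 10, color: black, shape: square]: In (weight = 10).
[weight: 3, color: white, shape: hexagon]: Out (weight = 3).

In, In, Out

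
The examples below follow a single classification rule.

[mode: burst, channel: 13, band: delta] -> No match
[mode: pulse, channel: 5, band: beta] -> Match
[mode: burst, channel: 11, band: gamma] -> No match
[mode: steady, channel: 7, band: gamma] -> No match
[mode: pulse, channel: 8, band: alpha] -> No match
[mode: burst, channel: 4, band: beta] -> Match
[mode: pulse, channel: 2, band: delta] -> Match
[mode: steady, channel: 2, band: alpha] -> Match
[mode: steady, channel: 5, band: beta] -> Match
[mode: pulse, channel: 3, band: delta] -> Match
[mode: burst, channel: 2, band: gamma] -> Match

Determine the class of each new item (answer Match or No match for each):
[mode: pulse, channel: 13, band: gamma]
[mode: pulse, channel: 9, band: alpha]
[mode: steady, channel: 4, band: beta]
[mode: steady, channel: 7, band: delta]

No match, No match, Match, No match

The distinguishing property — channel ≤ 5 — holds for all the 'Match' cases and none of the 'No match' cases.
[mode: pulse, channel: 13, band: gamma] — channel = 13, hence No match. [mode: pulse, channel: 9, band: alpha] — channel = 9, hence No match. [mode: steady, channel: 4, band: beta] — channel = 4, hence Match. [mode: steady, channel: 7, band: delta] — channel = 7, hence No match.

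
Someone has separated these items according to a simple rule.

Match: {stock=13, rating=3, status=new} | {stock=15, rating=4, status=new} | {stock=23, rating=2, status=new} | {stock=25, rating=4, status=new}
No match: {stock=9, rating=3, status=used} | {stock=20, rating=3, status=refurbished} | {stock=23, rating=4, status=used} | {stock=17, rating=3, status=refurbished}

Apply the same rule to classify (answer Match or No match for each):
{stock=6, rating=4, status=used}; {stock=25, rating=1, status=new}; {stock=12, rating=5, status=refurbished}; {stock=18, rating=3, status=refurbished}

A rule that fits every label: status is new — true of each 'Match' example, false of each 'No match' one.
{stock=6, rating=4, status=used} → status is used → No match.
{stock=25, rating=1, status=new} → status is new → Match.
{stock=12, rating=5, status=refurbished} → status is refurbished → No match.
{stock=18, rating=3, status=refurbished} → status is refurbished → No match.

No match, Match, No match, No match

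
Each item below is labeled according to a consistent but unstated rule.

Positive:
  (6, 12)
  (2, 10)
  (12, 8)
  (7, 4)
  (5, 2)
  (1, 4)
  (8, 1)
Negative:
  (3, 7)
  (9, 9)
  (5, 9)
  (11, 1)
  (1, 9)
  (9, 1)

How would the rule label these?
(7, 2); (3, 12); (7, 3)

The rule appears to be: product is even.

Positive, Positive, Negative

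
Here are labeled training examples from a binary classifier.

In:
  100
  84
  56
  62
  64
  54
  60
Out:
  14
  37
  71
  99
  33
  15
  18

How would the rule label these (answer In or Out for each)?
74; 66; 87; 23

In, In, Out, Out

All 'In' examples share one property — even AND at least 33 — and every 'Out' example lacks it.
In: 74, since 74 is even, 74 ≥ 33.
In: 66, since 66 is even, 66 ≥ 33.
Out: 87, since 87 is odd, 87 ≥ 33.
Out: 23, since 23 is odd, 23 < 33.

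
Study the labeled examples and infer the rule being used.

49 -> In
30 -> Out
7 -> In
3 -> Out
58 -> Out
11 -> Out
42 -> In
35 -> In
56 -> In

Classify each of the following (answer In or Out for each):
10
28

Out, In

The classifier is using: multiple of 7.
10 — 10 = 7·1 + 3, hence Out.
28 — 28 = 7·4, hence In.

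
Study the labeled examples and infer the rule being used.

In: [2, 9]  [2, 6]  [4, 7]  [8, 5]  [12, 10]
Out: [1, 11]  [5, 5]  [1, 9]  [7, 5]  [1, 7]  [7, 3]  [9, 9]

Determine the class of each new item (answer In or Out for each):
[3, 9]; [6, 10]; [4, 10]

Every 'In' example satisfies: first is even. None of the 'Out' examples do.
[3, 9]: Out (first 3).
[6, 10]: In (first 6).
[4, 10]: In (first 4).

Out, In, In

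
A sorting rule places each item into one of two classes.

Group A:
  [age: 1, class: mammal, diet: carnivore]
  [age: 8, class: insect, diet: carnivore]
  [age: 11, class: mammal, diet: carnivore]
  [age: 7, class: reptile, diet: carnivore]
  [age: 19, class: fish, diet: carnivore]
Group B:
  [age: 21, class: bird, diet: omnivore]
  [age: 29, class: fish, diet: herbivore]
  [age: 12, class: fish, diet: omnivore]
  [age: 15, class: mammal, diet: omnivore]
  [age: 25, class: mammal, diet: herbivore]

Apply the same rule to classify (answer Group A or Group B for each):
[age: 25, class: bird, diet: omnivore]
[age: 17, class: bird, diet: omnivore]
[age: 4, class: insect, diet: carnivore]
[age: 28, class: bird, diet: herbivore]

Group B, Group B, Group A, Group B

'Group A' ⟺ diet is carnivore.
[age: 25, class: bird, diet: omnivore]: diet is omnivore — fails this test, so Group B. [age: 17, class: bird, diet: omnivore]: diet is omnivore — fails this test, so Group B. [age: 4, class: insect, diet: carnivore]: diet is carnivore — checks out, so Group A. [age: 28, class: bird, diet: herbivore]: diet is herbivore — fails this test, so Group B.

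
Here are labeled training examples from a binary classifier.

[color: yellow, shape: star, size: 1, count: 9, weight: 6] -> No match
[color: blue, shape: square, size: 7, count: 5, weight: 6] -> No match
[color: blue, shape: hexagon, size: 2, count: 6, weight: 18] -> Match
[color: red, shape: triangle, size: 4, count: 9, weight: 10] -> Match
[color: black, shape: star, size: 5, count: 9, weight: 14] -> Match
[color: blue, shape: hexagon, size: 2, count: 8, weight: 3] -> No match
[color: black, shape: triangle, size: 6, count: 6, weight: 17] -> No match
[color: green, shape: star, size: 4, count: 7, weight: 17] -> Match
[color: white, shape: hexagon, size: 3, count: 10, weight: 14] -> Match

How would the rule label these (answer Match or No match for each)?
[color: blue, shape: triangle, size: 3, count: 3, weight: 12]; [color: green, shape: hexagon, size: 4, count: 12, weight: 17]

Match, Match

The distinguishing property — weight ≥ 10 AND size ≤ 5 — holds for all the 'Match' cases and none of the 'No match' cases.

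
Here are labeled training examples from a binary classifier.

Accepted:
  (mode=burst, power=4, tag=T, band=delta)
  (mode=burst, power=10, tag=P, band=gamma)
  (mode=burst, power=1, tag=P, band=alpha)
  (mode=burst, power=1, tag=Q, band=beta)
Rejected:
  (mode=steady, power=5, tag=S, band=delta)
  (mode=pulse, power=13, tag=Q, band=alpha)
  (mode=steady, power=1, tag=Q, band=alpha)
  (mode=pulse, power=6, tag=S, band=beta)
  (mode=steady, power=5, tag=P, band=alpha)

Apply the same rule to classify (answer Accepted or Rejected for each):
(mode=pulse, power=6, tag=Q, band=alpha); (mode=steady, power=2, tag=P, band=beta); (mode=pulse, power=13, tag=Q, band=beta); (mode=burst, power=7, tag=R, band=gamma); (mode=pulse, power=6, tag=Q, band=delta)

Rejected, Rejected, Rejected, Accepted, Rejected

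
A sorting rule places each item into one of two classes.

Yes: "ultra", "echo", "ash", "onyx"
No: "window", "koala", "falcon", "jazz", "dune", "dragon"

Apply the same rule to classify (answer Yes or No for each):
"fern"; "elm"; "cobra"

No, Yes, No

The rule appears to be: starts with a vowel.
"fern" → starts with 'f' → No. "elm" → starts with 'e' → Yes. "cobra" → starts with 'c' → No.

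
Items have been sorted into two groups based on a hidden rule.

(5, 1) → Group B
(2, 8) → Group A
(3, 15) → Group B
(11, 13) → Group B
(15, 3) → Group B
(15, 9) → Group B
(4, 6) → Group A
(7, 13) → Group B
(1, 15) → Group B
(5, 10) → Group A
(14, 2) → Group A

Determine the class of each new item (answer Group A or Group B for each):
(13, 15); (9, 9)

The distinguishing property — second is even — holds for all the 'Group A' cases and none of the 'Group B' cases.
Group B: (13, 15), since second 15. Group B: (9, 9), since second 9.

Group B, Group B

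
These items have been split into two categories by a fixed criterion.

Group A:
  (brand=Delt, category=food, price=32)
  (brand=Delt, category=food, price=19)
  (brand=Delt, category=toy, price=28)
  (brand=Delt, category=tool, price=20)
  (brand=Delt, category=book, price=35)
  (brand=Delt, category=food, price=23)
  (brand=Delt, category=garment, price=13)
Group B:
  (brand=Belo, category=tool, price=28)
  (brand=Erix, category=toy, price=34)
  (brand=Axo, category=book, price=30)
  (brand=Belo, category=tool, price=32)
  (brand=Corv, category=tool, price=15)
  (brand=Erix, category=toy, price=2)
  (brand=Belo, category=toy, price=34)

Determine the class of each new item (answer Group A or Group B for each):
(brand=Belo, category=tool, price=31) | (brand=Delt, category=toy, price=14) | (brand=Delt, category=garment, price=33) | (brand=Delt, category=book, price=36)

Group B, Group A, Group A, Group A

Looking at the examples, the only property every 'Group A' case has and every 'Group B' case lacks is: brand is Delt.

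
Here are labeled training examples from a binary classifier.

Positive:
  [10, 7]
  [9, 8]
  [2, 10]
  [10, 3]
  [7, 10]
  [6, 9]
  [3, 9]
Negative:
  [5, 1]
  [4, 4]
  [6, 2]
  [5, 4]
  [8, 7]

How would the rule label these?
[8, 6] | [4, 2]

Negative, Negative

The distinguishing property — max ≥ 9 — holds for all the 'Positive' cases and none of the 'Negative' cases.
[8, 6] → max 8 → Negative.
[4, 2] → max 4 → Negative.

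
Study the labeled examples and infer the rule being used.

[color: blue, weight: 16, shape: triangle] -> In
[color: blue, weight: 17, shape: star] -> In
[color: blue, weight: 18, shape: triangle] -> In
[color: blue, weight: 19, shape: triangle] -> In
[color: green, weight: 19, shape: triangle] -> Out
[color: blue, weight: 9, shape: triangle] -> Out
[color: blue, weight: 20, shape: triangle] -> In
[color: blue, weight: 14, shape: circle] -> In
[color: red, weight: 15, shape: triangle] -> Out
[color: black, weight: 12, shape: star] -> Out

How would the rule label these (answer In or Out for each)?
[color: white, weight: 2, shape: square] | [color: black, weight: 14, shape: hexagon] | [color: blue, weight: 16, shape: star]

Out, Out, In

One predicate separates the groups cleanly: color is blue AND weight ≥ 12.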